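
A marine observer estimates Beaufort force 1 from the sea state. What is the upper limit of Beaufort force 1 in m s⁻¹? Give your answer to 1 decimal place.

Beaufort 1 (light air) spans 0.3–1.5 m/s.

1.5 m/s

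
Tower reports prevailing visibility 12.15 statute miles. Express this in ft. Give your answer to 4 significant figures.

1 SM = 5280 ft, so 12.15 × 5280 = 64150 ft.

64150 ft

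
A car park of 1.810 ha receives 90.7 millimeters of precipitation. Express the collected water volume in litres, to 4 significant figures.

1642000 litres

Area: 1.810 ha = 18100 m².
1 mm over 1 m² is 1 L, so volume = 90.7 × 18100 = 1641670 L ≈ 1642000 L.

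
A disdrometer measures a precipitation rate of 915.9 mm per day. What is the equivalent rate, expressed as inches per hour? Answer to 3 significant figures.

915.9 mm/day × 0.0393701 in/mm × 0.0416667 day/hour = 1.50 in/hour.

1.50 in/hour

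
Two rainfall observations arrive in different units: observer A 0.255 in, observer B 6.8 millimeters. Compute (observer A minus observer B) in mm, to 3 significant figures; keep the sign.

observer A: 0.255 in = 6.47700 mm.
Difference: 6.47700 − 6.80000 = -0.323 mm.

-0.323 mm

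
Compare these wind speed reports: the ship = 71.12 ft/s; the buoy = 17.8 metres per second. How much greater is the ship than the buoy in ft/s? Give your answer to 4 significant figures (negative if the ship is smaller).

12.72 ft/s

the buoy: 17.8 m/s = 58.3990 ft/s.
Difference: 71.1200 − 58.3990 = 12.72 ft/s.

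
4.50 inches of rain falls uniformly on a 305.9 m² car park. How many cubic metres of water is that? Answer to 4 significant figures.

34.96 cubic metres

Depth: 4.50 in × 25.4 = 114.3 mm.
1 mm over 1 m² is 1 L, so volume = 114.3 × 305.9 = 34964.37 L = 34.96 m³.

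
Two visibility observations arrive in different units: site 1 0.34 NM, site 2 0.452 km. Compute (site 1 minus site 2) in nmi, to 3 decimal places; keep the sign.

site 2: 0.452 km = 0.24406 nmi.
Difference: 0.34000 − 0.24406 = 0.096 nmi.

0.096 nmi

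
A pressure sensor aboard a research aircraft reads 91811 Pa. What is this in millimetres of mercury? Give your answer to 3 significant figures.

1 Pa = 0.00750062 mmHg, so 91811 × 0.00750062 = 689 mmHg.

689 mmHg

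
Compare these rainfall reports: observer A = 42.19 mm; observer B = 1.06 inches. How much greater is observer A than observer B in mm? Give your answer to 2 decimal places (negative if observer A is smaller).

15.27 mm

observer B: 1.06 in = 26.9240 mm.
Difference: 42.1900 − 26.9240 = 15.27 mm.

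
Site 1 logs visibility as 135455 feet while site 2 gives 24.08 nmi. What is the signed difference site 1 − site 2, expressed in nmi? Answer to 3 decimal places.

-1.787 nmi

site 1: 135455 ft = 22.29303 nmi.
Difference: 22.29303 − 24.08000 = -1.787 nmi.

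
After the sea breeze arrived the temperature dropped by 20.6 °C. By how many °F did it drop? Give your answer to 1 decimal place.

37.1 °F

Converting a difference, only the 9/5 scale factor applies: Δ°F = 20.6 × 1.8 = 37.1 °F.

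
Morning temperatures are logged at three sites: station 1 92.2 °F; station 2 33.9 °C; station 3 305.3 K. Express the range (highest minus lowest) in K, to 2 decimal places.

1.75 K

station 1: 92.2 °F = 33.444 °C.
station 3: 305.3 K = 32.150 °C.
Spread: 33.900 − 32.150 = 1.750 °C.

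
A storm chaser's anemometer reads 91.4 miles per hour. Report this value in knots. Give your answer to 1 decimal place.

79.4 kt

1 mph = 0.868976 kt, so 91.4 × 0.868976 = 79.4 kt.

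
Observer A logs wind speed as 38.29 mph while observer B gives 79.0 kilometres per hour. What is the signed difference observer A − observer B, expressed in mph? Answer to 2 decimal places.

observer B: 79.0 km/h = 49.0883 mph.
Difference: 38.2900 − 49.0883 = -10.80 mph.

-10.80 mph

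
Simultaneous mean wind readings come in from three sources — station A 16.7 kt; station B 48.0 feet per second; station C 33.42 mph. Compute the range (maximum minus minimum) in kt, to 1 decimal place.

12.3 kt

station B: 48.0 ft/s = 28.439 kt.
station C: 33.42 mph = 29.041 kt.
Spread: 29.041 − 16.700 = 12.3 kt.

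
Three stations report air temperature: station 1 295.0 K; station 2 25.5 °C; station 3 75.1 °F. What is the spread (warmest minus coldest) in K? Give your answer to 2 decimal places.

3.65 K

station 1: 295.0 K = 21.850 °C.
station 3: 75.1 °F = 23.944 °C.
Spread: 25.500 − 21.850 = 3.650 °C.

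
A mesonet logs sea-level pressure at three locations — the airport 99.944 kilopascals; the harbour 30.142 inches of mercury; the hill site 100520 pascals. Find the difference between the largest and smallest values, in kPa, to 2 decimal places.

the harbour: 30.142 inHg = 102.0725 kPa.
the hill site: 100520 Pa = 100.5200 kPa.
Spread: 102.0725 − 99.9440 = 2.13 kPa.

2.13 kPa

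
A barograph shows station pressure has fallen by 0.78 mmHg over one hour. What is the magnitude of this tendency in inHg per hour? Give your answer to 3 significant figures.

0.0307 inHg per hour

0.78 mmHg / 1 h × 0.0393701 inHg/mmHg = 0.0307 inHg/h.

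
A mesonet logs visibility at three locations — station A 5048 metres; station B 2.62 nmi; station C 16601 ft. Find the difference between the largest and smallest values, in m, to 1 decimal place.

station B: 2.62 nmi = 4852.240 m.
station C: 16601 ft = 5059.985 m.
Spread: 5059.985 − 4852.240 = 207.7 m.

207.7 m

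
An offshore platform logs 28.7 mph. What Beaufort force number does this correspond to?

28.7 mph = 12.8 m/s, which is Beaufort 6 (strong breeze, 10.8–13.8 m/s).

Beaufort force 6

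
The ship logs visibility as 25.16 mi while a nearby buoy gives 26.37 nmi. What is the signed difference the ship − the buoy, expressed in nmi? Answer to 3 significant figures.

-4.51 nmi

the ship: 25.16 SM = 21.8634 nmi.
Difference: 21.8634 − 26.3700 = -4.51 nmi.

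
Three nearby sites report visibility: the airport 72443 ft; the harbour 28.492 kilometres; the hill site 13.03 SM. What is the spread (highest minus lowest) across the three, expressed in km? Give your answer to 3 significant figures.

7.52 km

the airport: 72443 ft = 22.0806 km.
the hill site: 13.03 SM = 20.9698 km.
Spread: 28.4920 − 20.9698 = 7.52 km.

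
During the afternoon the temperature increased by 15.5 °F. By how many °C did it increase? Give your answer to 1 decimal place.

Converting a difference, only the 9/5 scale factor applies: Δ°C = 15.5 × 0.5556 = 8.6 °C.

8.6 °C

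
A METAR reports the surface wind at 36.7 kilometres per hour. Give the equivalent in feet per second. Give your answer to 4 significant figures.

33.45 ft/s

1 km/h = 0.911344 ft/s, so 36.7 × 0.911344 = 33.45 ft/s.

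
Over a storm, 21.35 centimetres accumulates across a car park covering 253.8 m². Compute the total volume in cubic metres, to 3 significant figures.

Depth: 21.35 cm × 10 = 213.5 mm.
1 mm over 1 m² is 1 L, so volume = 213.5 × 253.8 = 54186.3 L = 54.2 m³.

54.2 cubic metres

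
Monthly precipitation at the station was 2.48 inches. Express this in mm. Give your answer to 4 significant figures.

1 in = 25.4 mm, so 2.48 × 25.4 = 62.99 mm.

62.99 mm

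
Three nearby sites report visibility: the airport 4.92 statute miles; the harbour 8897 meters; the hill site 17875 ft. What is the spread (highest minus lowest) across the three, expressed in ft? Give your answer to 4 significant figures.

11310 ft

the airport: 4.92 SM = 25977.60 ft.
the harbour: 8897 m = 29189.63 ft.
Spread: 29189.63 − 17875.00 = 11310 ft.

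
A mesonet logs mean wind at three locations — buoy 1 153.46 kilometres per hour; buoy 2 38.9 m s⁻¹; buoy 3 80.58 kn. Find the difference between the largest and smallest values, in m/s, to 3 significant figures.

3.73 m/s

buoy 1: 153.46 km/h = 42.6278 m/s.
buoy 3: 80.58 kt = 41.4539 m/s.
Spread: 42.6278 − 38.9000 = 3.73 m/s.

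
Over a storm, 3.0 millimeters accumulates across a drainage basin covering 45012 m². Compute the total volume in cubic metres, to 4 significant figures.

1 mm over 1 m² is 1 L, so volume = 3 × 45012 = 135036 L = 135.0 m³.

135.0 cubic metres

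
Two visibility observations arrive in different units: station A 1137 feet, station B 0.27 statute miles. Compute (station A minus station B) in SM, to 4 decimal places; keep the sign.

-0.0547 SM

station A: 1137 ft = 0.215341 SM.
Difference: 0.215341 − 0.270000 = -0.0547 SM.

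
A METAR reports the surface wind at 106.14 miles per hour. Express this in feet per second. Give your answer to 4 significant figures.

1 mph = 1.46667 ft/s, so 106.14 × 1.46667 = 155.7 ft/s.

155.7 ft/s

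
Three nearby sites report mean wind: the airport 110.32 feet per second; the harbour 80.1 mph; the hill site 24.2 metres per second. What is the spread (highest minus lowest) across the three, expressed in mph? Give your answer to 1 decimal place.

the airport: 110.32 ft/s = 75.218 mph.
the hill site: 24.2 m/s = 54.134 mph.
Spread: 80.100 − 54.134 = 26.0 mph.

26.0 mph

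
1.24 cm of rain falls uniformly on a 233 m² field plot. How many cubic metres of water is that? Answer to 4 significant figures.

Depth: 1.24 cm × 10 = 12.4 mm.
1 mm over 1 m² is 1 L, so volume = 12.4 × 233 = 2889.2 L = 2.889 m³.

2.889 cubic metres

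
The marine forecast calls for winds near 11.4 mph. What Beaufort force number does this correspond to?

Beaufort force 3

11.4 mph = 5.1 m/s, which is Beaufort 3 (gentle breeze, 3.4–5.4 m/s).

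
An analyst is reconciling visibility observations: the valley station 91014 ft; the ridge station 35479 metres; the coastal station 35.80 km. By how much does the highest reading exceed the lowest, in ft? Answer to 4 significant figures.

the ridge station: 35479 m = 116400.92 ft.
the coastal station: 35.80 km = 117454.07 ft.
Spread: 117454.07 − 91014.00 = 26440 ft.

26440 ft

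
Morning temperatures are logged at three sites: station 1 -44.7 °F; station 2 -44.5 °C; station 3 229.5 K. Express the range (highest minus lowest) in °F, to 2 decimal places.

station 1: -44.7 °F = -42.611 °C.
station 3: 229.5 K = -43.650 °C.
Spread: (-42.611) − (-44.500) = 1.889 °C = 3.40 °F.

3.40 °F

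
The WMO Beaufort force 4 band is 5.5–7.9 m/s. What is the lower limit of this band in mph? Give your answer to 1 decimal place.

12.3 mph

5.5–7.9 m/s × 2.237 = 12.3–17.7 mph.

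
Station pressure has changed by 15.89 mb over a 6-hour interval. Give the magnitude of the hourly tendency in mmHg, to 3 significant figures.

1.99 mmHg per hour

15.89 mb / 6 h × 0.750062 mmHg/mb = 1.99 mmHg/h.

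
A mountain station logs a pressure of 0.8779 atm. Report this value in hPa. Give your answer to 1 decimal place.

1 atm = 1013.25 hPa, so 0.8779 × 1013.25 = 889.5 hPa.

889.5 hPa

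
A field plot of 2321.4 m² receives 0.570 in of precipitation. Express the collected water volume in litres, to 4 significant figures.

Depth: 0.570 in × 25.4 = 14.478 mm.
1 mm over 1 m² is 1 L, so volume = 14.478 × 2321.4 = 33609.229 L ≈ 33610 L.

33610 litres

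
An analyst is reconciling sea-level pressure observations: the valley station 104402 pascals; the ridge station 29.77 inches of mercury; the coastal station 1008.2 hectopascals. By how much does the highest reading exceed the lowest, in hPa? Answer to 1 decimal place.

35.9 hPa

the valley station: 104402 Pa = 1044.020 hPa.
the ridge station: 29.77 inHg = 1008.128 hPa.
Spread: 1044.020 − 1008.128 = 35.9 hPa.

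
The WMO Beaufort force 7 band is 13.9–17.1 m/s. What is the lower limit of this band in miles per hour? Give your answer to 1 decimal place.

13.9–17.1 m/s × 2.237 = 31.1–38.3 mph.

31.1 mph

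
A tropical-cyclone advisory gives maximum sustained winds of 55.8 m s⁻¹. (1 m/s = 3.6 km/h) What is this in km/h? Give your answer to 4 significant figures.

200.9 km/h

1 m/s = 3.6 km/h, so 55.8 × 3.6 = 200.9 km/h.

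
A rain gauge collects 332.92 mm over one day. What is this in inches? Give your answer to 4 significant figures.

13.11 in

1 mm = 0.0393701 in, so 332.92 × 0.0393701 = 13.11 in.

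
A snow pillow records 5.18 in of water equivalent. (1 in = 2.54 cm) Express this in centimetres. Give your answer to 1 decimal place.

1 in = 2.54 cm, so 5.18 × 2.54 = 13.2 cm.

13.2 cm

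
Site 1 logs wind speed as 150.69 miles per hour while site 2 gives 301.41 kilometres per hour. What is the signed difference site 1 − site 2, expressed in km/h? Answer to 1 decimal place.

site 1: 150.69 mph = 242.512 km/h.
Difference: 242.512 − 301.410 = -58.9 km/h.

-58.9 km/h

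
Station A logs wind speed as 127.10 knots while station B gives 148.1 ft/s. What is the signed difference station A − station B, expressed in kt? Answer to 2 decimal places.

station B: 148.1 ft/s = 87.7469 kt.
Difference: 127.1000 − 87.7469 = 39.35 kt.

39.35 kt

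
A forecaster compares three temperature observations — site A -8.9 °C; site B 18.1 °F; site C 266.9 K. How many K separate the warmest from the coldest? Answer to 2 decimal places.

site B: 18.1 °F = -7.722 °C.
site C: 266.9 K = -6.250 °C.
Spread: (-6.250) − (-8.900) = 2.650 °C.

2.65 K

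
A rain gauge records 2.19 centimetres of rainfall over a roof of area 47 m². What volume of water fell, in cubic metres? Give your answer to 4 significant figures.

1.029 cubic metres

Depth: 2.19 cm × 10 = 21.9 mm.
1 mm over 1 m² is 1 L, so volume = 21.9 × 47 = 1029.3 L = 1.029 m³.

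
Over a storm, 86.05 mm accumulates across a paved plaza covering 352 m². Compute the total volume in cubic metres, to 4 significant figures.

30.29 cubic metres

1 mm over 1 m² is 1 L, so volume = 86.05 × 352 = 30289.6 L = 30.29 m³.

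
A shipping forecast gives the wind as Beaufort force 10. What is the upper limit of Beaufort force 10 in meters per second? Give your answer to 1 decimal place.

Beaufort 10 (storm) spans 24.5–28.4 m/s.

28.4 m/s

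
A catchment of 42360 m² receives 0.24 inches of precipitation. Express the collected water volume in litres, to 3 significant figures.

258000 litres

Depth: 0.24 in × 25.4 = 6.096 mm.
1 mm over 1 m² is 1 L, so volume = 6.096 × 42360 = 258226.56 L ≈ 258000 L.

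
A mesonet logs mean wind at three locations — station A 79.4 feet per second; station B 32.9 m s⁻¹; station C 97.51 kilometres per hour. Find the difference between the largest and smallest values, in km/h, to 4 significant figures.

31.32 km/h

station A: 79.4 ft/s = 87.1240 km/h.
station B: 32.9 m/s = 118.4400 km/h.
Spread: 118.4400 − 87.1240 = 31.32 km/h.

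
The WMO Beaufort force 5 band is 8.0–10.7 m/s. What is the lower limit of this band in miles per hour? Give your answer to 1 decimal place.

8.0–10.7 m/s × 2.237 = 17.9–23.9 mph.

17.9 mph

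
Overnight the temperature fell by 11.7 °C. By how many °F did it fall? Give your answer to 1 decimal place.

21.1 °F

A change of 1 °C equals a change of 1.8 °F: Δ°F = 11.7 × 1.8 = 21.1 °F.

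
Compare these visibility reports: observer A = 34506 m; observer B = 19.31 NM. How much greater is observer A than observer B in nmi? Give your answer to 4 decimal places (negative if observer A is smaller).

-0.6783 nmi

observer A: 34506 m = 18.631749 nmi.
Difference: 18.631749 − 19.310000 = -0.6783 nmi.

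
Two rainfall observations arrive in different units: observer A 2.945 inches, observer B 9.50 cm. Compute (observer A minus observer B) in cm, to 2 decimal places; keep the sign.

-2.02 cm

observer A: 2.945 in = 7.4803 cm.
Difference: 7.4803 − 9.5000 = -2.02 cm.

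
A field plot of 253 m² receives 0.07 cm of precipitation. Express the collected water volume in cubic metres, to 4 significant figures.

Depth: 0.07 cm × 10 = 0.7 mm.
1 mm over 1 m² is 1 L, so volume = 0.7 × 253 = 177.1 L = 0.1771 m³.

0.1771 cubic metres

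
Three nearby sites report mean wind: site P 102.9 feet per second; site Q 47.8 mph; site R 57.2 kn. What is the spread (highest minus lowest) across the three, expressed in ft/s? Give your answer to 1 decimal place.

32.8 ft/s

site Q: 47.8 mph = 70.107 ft/s.
site R: 57.2 kt = 96.543 ft/s.
Spread: 102.900 − 70.107 = 32.8 ft/s.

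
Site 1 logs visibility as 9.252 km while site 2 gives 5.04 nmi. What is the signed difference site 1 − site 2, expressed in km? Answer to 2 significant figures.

-0.082 km

site 2: 5.04 nmi = 9.33408 km.
Difference: 9.25200 − 9.33408 = -0.082 km.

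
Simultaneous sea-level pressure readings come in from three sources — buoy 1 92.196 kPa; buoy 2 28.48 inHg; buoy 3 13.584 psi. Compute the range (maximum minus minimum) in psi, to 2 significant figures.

buoy 1: 92.196 kPa = 13.3719 psi.
buoy 2: 28.48 inHg = 13.9881 psi.
Spread: 13.9881 − 13.3719 = 0.62 psi.

0.62 psi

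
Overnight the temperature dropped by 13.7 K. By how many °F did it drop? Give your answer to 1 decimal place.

For a temperature change the 32° offset cancels: Δ°F = 13.7 × 1.8 = 24.7 °F.

24.7 °F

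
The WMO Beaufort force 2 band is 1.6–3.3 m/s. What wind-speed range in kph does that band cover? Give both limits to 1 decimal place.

5.8 to 11.9 km/h

1.6–3.3 m/s × 3.6 = 5.8–11.9 km/h.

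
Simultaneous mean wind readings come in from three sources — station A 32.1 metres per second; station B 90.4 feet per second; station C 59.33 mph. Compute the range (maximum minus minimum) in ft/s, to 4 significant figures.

station A: 32.1 m/s = 105.3150 ft/s.
station C: 59.33 mph = 87.0173 ft/s.
Spread: 105.3150 − 87.0173 = 18.30 ft/s.

18.30 ft/s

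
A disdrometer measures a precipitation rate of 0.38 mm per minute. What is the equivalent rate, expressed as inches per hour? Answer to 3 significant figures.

0.38 mm/minute × 0.0393701 in/mm × 60 minute/hour = 0.898 in/hour.

0.898 in/hour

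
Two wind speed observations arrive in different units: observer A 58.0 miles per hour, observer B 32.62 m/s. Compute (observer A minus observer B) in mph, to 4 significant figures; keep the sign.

observer B: 32.62 m/s = 72.9689 mph.
Difference: 58.0000 − 72.9689 = -14.97 mph.

-14.97 mph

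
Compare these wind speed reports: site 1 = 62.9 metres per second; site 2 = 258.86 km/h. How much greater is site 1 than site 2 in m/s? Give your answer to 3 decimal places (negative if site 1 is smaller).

-9.006 m/s

site 2: 258.86 km/h = 71.90556 m/s.
Difference: 62.90000 − 71.90556 = -9.006 m/s.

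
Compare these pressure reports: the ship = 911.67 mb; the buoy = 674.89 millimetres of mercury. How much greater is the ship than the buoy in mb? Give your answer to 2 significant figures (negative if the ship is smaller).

12 mb

the buoy: 674.89 mmHg = 899.78 mb.
Difference: 911.67 − 899.78 = 12 mb.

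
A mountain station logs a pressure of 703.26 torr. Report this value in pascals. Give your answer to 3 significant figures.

1 mmHg = 133.322 Pa, so 703.26 × 133.322 = 93800 Pa.

93800 Pa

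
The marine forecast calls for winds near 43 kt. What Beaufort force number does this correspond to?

43 kt lies in the Beaufort 9 band (strong gale, 41–47 kt).

Beaufort force 9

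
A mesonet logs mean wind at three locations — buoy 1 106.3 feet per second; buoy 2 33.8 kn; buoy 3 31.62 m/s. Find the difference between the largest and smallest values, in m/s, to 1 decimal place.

15.0 m/s

buoy 1: 106.3 ft/s = 32.400 m/s.
buoy 2: 33.8 kt = 17.388 m/s.
Spread: 32.400 − 17.388 = 15.0 m/s.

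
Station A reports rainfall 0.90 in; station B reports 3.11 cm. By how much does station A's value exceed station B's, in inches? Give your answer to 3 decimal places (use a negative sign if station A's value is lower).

-0.324 in

station B: 3.11 cm = 1.22441 in.
Difference: 0.90000 − 1.22441 = -0.324 in.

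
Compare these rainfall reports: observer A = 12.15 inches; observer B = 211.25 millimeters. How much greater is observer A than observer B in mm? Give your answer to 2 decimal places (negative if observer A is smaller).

observer A: 12.15 in = 308.6100 mm.
Difference: 308.6100 − 211.2500 = 97.36 mm.

97.36 mm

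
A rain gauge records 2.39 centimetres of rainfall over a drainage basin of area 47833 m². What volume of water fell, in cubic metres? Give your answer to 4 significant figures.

1143 cubic metres

Depth: 2.39 cm × 10 = 23.9 mm.
1 mm over 1 m² is 1 L, so volume = 23.9 × 47833 = 1143208.7 L = 1143 m³.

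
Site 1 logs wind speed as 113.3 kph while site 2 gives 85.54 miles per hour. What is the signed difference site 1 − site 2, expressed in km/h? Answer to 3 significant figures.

-24.4 km/h

site 2: 85.54 mph = 137.663 km/h.
Difference: 113.300 − 137.663 = -24.4 km/h.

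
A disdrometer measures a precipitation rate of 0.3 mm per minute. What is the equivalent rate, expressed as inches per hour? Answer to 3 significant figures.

0.3 mm/minute × 0.0393701 in/mm × 60 minute/hour = 0.709 in/hour.

0.709 in/hour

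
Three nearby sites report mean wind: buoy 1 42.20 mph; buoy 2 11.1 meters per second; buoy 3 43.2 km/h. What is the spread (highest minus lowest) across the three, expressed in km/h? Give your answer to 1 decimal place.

buoy 1: 42.20 mph = 67.914 km/h.
buoy 2: 11.1 m/s = 39.960 km/h.
Spread: 67.914 − 39.960 = 28.0 km/h.

28.0 km/h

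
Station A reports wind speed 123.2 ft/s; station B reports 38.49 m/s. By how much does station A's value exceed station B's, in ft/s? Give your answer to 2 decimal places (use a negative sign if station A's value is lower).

station B: 38.49 m/s = 126.2795 ft/s.
Difference: 123.2000 − 126.2795 = -3.08 ft/s.

-3.08 ft/s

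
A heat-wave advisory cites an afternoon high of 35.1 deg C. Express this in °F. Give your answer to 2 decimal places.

°F = °C × 9/5 + 32 = 35.1 × 1.8 + 32 = 95.18 °F.

95.18 °F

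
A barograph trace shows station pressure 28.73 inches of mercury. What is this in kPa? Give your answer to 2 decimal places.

1 inHg = 3.38639 kPa, so 28.73 × 3.38639 = 97.29 kPa.

97.29 kPa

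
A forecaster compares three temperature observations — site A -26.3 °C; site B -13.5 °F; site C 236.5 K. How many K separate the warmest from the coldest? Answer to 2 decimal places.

11.37 K

site B: -13.5 °F = -25.278 °C.
site C: 236.5 K = -36.650 °C.
Spread: (-25.278) − (-36.650) = 11.372 °C.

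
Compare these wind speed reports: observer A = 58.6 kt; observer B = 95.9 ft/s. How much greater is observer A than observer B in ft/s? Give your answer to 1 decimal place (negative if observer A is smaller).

3.0 ft/s

observer A: 58.6 kt = 98.906 ft/s.
Difference: 98.906 − 95.900 = 3.0 ft/s.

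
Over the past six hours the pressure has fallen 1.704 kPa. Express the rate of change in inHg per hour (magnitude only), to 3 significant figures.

0.0839 inHg per hour

1.704 kPa / 6 h × 0.2953 inHg/kPa = 0.0839 inHg/h.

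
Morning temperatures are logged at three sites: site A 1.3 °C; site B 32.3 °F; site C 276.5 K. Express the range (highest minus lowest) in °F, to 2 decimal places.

5.73 °F

site B: 32.3 °F = 0.167 °C.
site C: 276.5 K = 3.350 °C.
Spread: 3.350 − 0.167 = 3.183 °C = 5.73 °F.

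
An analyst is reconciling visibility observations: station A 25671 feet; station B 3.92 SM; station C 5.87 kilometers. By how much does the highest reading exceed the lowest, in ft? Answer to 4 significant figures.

6412 ft

station B: 3.92 SM = 20697.60 ft.
station C: 5.87 km = 19258.53 ft.
Spread: 25671.00 − 19258.53 = 6412 ft.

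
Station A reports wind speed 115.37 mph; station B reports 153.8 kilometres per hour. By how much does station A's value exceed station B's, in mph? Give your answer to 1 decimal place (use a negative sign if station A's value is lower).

19.8 mph

station B: 153.8 km/h = 95.567 mph.
Difference: 115.370 − 95.567 = 19.8 mph.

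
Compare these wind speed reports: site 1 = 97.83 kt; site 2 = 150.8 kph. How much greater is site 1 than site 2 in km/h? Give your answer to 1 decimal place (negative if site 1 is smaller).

30.4 km/h

site 1: 97.83 kt = 181.181 km/h.
Difference: 181.181 − 150.800 = 30.4 km/h.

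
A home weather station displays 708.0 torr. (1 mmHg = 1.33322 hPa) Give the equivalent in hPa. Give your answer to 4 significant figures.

943.9 hPa

1 mmHg = 1.33322 hPa, so 708.0 × 1.33322 = 943.9 hPa.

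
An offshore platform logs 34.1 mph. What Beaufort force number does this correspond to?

Beaufort force 7

34.1 mph = 15.2 m/s, which is Beaufort 7 (near gale, 13.9–17.1 m/s).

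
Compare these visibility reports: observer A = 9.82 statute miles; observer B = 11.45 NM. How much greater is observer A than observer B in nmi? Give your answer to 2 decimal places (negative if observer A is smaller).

-2.92 nmi

observer A: 9.82 SM = 8.5333 nmi.
Difference: 8.5333 − 11.4500 = -2.92 nmi.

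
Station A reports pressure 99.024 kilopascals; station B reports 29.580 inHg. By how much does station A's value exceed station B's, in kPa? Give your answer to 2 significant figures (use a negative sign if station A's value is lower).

station B: 29.580 inHg = 100.169 kPa.
Difference: 99.024 − 100.169 = -1.1 kPa.

-1.1 kPa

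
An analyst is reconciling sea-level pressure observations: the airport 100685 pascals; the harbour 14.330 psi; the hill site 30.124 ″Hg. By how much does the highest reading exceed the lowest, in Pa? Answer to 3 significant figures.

3210 Pa

the harbour: 14.330 psi = 98801.87 Pa.
the hill site: 30.124 inHg = 102011.58 Pa.
Spread: 102011.58 − 98801.87 = 3210 Pa.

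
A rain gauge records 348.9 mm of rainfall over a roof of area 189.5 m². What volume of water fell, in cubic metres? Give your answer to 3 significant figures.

1 mm over 1 m² is 1 L, so volume = 348.9 × 189.5 = 66116.55 L = 66.1 m³.

66.1 cubic metres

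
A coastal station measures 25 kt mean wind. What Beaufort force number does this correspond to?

Beaufort force 6

25 kt lies in the Beaufort 6 band (strong breeze, 22–27 kt).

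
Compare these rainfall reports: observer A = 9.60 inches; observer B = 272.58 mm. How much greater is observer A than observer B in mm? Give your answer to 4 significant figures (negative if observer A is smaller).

observer A: 9.60 in = 243.8400 mm.
Difference: 243.8400 − 272.5800 = -28.74 mm.

-28.74 mm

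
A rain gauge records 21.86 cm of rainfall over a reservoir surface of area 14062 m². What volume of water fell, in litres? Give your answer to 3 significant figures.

Depth: 21.86 cm × 10 = 218.6 mm.
1 mm over 1 m² is 1 L, so volume = 218.6 × 14062 = 3073953.2 L ≈ 3070000 L.

3070000 litres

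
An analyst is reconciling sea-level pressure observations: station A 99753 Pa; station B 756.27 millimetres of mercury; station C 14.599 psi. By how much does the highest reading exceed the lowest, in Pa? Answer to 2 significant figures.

1100 Pa

station B: 756.27 mmHg = 100827.72 Pa.
station C: 14.599 psi = 100656.56 Pa.
Spread: 100827.72 − 99753.00 = 1100 Pa.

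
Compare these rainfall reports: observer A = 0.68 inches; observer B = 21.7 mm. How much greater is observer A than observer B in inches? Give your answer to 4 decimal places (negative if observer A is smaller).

-0.1743 in

observer B: 21.7 mm = 0.854331 in.
Difference: 0.680000 − 0.854331 = -0.1743 in.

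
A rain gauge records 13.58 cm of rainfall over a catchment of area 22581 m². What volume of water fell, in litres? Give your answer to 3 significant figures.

3070000 litres

Depth: 13.58 cm × 10 = 135.8 mm.
1 mm over 1 m² is 1 L, so volume = 135.8 × 22581 = 3066499.8 L ≈ 3070000 L.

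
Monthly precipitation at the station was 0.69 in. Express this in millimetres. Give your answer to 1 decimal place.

1 in = 25.4 mm, so 0.69 × 25.4 = 17.5 mm.

17.5 mm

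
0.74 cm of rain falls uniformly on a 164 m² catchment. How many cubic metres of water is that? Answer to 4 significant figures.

1.214 cubic metres

Depth: 0.74 cm × 10 = 7.4 mm.
1 mm over 1 m² is 1 L, so volume = 7.4 × 164 = 1213.6 L = 1.214 m³.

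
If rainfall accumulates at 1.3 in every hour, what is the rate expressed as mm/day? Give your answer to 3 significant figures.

792 mm/day

1.3 in/hour × 25.4 mm/in × 24 hour/day = 792 mm/day.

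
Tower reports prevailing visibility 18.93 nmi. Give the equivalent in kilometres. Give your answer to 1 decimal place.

35.1 km

1 nmi = 1.852 km, so 18.93 × 1.852 = 35.1 km.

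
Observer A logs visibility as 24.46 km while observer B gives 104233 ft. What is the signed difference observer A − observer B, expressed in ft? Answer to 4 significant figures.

-23980 ft

observer A: 24.46 km = 80249.34 ft.
Difference: 80249.34 − 104233.00 = -23980 ft.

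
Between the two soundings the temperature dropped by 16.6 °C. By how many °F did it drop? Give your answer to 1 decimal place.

29.9 °F

For a temperature change the 32° offset cancels: Δ°F = 16.6 × 1.8 = 29.9 °F.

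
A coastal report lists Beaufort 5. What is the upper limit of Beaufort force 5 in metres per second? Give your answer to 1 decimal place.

10.7 m/s

Beaufort 5 (fresh breeze) spans 8.0–10.7 m/s.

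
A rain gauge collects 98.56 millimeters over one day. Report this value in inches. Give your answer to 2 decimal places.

3.88 in

1 mm = 0.0393701 in, so 98.56 × 0.0393701 = 3.88 in.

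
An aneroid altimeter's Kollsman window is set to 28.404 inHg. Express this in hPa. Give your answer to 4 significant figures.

1 inHg = 33.8639 hPa, so 28.404 × 33.8639 = 961.9 hPa.

961.9 hPa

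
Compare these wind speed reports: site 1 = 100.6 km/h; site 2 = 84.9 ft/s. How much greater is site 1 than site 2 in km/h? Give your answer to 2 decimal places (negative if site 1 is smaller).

site 2: 84.9 ft/s = 93.1591 km/h.
Difference: 100.6000 − 93.1591 = 7.44 km/h.

7.44 km/h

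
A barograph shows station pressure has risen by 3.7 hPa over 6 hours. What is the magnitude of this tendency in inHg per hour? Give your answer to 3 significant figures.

3.7 hPa / 6 h × 0.02953 inHg/hPa = 0.0182 inHg/h.

0.0182 inHg per hour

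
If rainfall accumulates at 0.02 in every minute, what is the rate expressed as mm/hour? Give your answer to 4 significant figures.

30.48 mm/hour

0.02 in/minute × 25.4 mm/in × 60 minute/hour = 30.48 mm/hour.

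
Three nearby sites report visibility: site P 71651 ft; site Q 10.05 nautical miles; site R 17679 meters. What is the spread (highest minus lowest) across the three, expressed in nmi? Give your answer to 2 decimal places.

2.25 nmi

site P: 71651 ft = 11.7922 nmi.
site R: 17679 m = 9.5459 nmi.
Spread: 11.7922 − 9.5459 = 2.25 nmi.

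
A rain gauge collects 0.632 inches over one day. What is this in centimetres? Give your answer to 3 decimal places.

1.605 cm

1 in = 2.54 cm, so 0.632 × 2.54 = 1.605 cm.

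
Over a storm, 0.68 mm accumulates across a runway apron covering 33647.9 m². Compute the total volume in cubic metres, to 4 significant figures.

22.88 cubic metres

1 mm over 1 m² is 1 L, so volume = 0.68 × 33647.9 = 22880.572 L = 22.88 m³.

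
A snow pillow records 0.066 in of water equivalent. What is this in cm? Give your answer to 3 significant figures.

1 in = 2.54 cm, so 0.066 × 2.54 = 0.168 cm.

0.168 cm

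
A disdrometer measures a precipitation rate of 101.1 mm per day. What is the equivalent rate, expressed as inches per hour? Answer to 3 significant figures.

101.1 mm/day × 0.0393701 in/mm × 0.0416667 day/hour = 0.166 in/hour.

0.166 in/hour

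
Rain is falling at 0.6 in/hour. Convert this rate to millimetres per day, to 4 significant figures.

0.6 in/hour × 25.4 mm/in × 24 hour/day = 365.8 mm/day.

365.8 mm/day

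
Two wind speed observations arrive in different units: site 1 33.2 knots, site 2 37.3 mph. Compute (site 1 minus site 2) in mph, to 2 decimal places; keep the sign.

site 1: 33.2 kt = 38.2059 mph.
Difference: 38.2059 − 37.3000 = 0.91 mph.

0.91 mph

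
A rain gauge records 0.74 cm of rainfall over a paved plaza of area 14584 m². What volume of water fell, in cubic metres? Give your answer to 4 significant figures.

Depth: 0.74 cm × 10 = 7.4 mm.
1 mm over 1 m² is 1 L, so volume = 7.4 × 14584 = 107921.6 L = 107.9 m³.

107.9 cubic metres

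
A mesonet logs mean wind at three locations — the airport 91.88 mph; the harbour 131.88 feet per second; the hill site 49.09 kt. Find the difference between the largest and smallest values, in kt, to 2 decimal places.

the airport: 91.88 mph = 79.8415 kt.
the harbour: 131.88 ft/s = 78.1368 kt.
Spread: 79.8415 − 49.0900 = 30.75 kt.

30.75 kt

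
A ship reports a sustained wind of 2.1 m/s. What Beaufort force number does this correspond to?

2.1 m/s lies in the Beaufort 2 band (light breeze, 1.6–3.3 m/s).

Beaufort force 2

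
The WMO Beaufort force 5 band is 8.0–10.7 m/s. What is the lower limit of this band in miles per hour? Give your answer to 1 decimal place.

17.9 mph

8.0–10.7 m/s × 2.237 = 17.9–23.9 mph.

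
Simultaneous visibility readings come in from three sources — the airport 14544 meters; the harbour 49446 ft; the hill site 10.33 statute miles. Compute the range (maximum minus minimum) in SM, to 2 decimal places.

1.29 SM

the airport: 14544 m = 9.0372 SM.
the harbour: 49446 ft = 9.3648 SM.
Spread: 10.3300 − 9.0372 = 1.29 SM.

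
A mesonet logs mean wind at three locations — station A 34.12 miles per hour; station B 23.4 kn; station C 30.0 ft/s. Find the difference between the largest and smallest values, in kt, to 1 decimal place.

11.9 kt

station A: 34.12 mph = 29.649 kt.
station C: 30.0 ft/s = 17.775 kt.
Spread: 29.649 − 17.775 = 11.9 kt.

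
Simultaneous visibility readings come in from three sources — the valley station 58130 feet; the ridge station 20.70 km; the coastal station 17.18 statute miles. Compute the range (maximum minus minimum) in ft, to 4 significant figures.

the ridge station: 20.70 km = 67913.39 ft.
the coastal station: 17.18 SM = 90710.40 ft.
Spread: 90710.40 − 58130.00 = 32580 ft.

32580 ft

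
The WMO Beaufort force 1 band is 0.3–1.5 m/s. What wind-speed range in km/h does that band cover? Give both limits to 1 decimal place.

1.1 to 5.4 km/h

0.3–1.5 m/s × 3.6 = 1.1–5.4 km/h.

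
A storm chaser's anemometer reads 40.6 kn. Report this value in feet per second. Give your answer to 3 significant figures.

68.5 ft/s

1 kt = 1.68781 ft/s, so 40.6 × 1.68781 = 68.5 ft/s.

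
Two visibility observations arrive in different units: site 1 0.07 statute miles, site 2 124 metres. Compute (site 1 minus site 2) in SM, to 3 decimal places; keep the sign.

site 2: 124 m = 0.07705 SM.
Difference: 0.07000 − 0.07705 = -0.007 SM.

-0.007 SM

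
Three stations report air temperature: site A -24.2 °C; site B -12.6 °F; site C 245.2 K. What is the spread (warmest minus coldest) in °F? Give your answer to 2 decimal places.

6.75 °F

site B: -12.6 °F = -24.778 °C.
site C: 245.2 K = -27.950 °C.
Spread: (-24.200) − (-27.950) = 3.750 °C = 6.75 °F.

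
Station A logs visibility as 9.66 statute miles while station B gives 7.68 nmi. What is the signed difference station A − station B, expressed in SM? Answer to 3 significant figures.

0.822 SM

station B: 7.68 nmi = 8.83799 SM.
Difference: 9.66000 − 8.83799 = 0.822 SM.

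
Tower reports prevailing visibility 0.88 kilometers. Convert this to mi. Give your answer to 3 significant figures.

1 km = 0.621371 SM, so 0.88 × 0.621371 = 0.547 SM.

0.547 SM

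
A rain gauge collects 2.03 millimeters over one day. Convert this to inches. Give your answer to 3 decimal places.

1 mm = 0.0393701 in, so 2.03 × 0.0393701 = 0.080 in.

0.080 in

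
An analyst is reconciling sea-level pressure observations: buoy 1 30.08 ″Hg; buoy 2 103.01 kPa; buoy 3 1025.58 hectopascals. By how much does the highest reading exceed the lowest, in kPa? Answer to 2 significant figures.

buoy 1: 30.08 inHg = 101.863 kPa.
buoy 3: 1025.58 hPa = 102.558 kPa.
Spread: 103.010 − 101.863 = 1.1 kPa.

1.1 kPa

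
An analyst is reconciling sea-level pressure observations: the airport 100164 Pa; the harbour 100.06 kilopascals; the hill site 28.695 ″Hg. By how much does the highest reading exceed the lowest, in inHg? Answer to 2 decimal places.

the airport: 100164 Pa = 29.5784 inHg.
the harbour: 100.06 kPa = 29.5477 inHg.
Spread: 29.5784 − 28.6950 = 0.88 inHg.

0.88 inHg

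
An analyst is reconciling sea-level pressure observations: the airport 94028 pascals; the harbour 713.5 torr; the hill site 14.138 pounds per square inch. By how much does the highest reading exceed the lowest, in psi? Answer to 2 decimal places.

the airport: 94028 Pa = 13.6376 psi.
the harbour: 713.5 mmHg = 13.7968 psi.
Spread: 14.1380 − 13.6376 = 0.50 psi.

0.50 psi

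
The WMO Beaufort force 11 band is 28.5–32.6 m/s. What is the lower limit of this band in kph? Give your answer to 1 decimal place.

28.5–32.6 m/s × 3.6 = 102.6–117.4 km/h.

102.6 km/h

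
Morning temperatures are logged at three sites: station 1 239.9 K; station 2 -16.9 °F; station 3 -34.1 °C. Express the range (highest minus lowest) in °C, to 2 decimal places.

6.93 °C

station 1: 239.9 K = -33.250 °C.
station 2: -16.9 °F = -27.167 °C.
Spread: (-27.167) − (-34.100) = 6.933 °C.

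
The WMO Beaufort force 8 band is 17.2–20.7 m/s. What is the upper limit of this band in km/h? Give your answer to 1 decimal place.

17.2–20.7 m/s × 3.6 = 61.9–74.5 km/h.

74.5 km/h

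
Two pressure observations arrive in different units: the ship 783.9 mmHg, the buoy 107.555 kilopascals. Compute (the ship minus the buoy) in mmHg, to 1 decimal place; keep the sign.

-22.8 mmHg

the buoy: 107.555 kPa = 806.729 mmHg.
Difference: 783.900 − 806.729 = -22.8 mmHg.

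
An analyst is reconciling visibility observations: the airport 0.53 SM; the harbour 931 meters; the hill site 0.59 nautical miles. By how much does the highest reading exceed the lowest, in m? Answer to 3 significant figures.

the airport: 0.53 SM = 852.95 m.
the hill site: 0.59 nmi = 1092.68 m.
Spread: 1092.68 − 852.95 = 240 m.

240 m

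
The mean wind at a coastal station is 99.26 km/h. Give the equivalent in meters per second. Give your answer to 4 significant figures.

27.57 m/s

1 km/h = 0.277778 m/s, so 99.26 × 0.277778 = 27.57 m/s.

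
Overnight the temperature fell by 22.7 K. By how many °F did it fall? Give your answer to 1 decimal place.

40.9 °F

Converting a difference, only the 9/5 scale factor applies: Δ°F = 22.7 × 1.8 = 40.9 °F.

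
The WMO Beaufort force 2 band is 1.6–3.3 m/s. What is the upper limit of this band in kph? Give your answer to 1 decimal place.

1.6–3.3 m/s × 3.6 = 5.8–11.9 km/h.

11.9 km/h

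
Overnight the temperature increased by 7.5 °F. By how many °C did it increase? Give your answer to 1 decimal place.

For a temperature change the 32° offset cancels: Δ°C = 7.5 × 0.5556 = 4.2 °C.

4.2 °C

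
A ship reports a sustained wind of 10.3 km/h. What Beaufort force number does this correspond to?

Beaufort force 2

10.3 km/h = 2.9 m/s, which is Beaufort 2 (light breeze, 1.6–3.3 m/s).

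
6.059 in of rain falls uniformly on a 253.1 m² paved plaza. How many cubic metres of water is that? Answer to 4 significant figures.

Depth: 6.059 in × 25.4 = 153.8986 mm.
1 mm over 1 m² is 1 L, so volume = 153.8986 × 253.1 = 38951.736 L = 38.95 m³.

38.95 cubic metres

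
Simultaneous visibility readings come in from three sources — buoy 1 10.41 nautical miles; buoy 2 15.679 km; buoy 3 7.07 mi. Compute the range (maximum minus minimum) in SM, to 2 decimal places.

4.91 SM

buoy 1: 10.41 nmi = 11.9796 SM.
buoy 2: 15.679 km = 9.7425 SM.
Spread: 11.9796 − 7.0700 = 4.91 SM.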